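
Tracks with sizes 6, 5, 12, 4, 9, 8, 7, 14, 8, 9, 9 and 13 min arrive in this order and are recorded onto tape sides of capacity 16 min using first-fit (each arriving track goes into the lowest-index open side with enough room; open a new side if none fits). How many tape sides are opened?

8

  6 → side 1 (new)  [load 6/16]
  5 → side 1  [load 11/16]
  12 → side 2 (new)  [load 12/16]
  4 → side 1  [load 15/16]
  9 → side 3 (new)  [load 9/16]
  8 → side 4 (new)  [load 8/16]
  7 → side 3  [load 16/16]
  14 → side 5 (new)  [load 14/16]
  8 → side 4  [load 16/16]
  9 → side 6 (new)  [load 9/16]
  9 → side 7 (new)  [load 9/16]
  13 → side 8 (new)  [load 13/16]
8 tape sides opened.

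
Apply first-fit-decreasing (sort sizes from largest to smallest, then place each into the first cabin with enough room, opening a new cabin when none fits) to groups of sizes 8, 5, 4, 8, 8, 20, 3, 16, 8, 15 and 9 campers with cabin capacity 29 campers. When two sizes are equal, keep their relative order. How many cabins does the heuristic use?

Sorted descending: 20, 16, 15, 9, 8, 8, 8, 8, 5, 4, 3.
  20 → cabin 1 (new)  [load 20/29]
  16 → cabin 2 (new)  [load 16/29]
  15 → cabin 3 (new)  [load 15/29]
  9 → cabin 1  [load 29/29]
  8 → cabin 2  [load 24/29]
  8 → cabin 3  [load 23/29]
  8 → cabin 4 (new)  [load 8/29]
  8 → cabin 4  [load 16/29]
  5 → cabin 2  [load 29/29]
  4 → cabin 3  [load 27/29]
  3 → cabin 4  [load 19/29]
4 cabins opened.

4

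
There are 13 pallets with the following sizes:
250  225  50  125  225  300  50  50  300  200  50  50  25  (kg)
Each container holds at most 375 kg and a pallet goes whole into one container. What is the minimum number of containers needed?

6

Total = 300 + 300 + 250 + 225 + 225 + 200 + 125 + 50 + 50 + 50 + 50 + 50 + 25 = 1900 kg.
Lower bound: ⌈1900/375⌉ = 6 containers.
A packing using 6 containers:
  container 1: 300 + 50 + 25 = 375
  container 2: 300 + 50 = 350
  container 3: 250 + 125 = 375
  container 4: 225 + 50 + 50 + 50 = 375
  container 5: 225 = 225
  container 6: 200 = 200
This matches the lower bound, so 6 is optimal.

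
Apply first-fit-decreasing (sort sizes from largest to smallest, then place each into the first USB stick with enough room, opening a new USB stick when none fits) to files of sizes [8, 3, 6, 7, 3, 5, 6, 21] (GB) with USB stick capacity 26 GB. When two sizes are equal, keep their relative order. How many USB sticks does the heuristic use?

Sorted descending: 21, 8, 7, 6, 6, 5, 3, 3.
  21 → USB stick 1 (new)  [load 21/26]
  8 → USB stick 2 (new)  [load 8/26]
  7 → USB stick 2  [load 15/26]
  6 → USB stick 2  [load 21/26]
  6 → USB stick 3 (new)  [load 6/26]
  5 → USB stick 1  [load 26/26]
  3 → USB stick 2  [load 24/26]
  3 → USB stick 3  [load 9/26]
3 USB sticks opened.

3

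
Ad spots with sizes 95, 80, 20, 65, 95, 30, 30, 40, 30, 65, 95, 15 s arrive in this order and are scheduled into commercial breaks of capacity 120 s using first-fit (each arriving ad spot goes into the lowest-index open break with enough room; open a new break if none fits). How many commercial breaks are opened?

7

  95 → break 1 (new)  [load 95/120]
  80 → break 2 (new)  [load 80/120]
  20 → break 1  [load 115/120]
  65 → break 3 (new)  [load 65/120]
  95 → break 4 (new)  [load 95/120]
  30 → break 2  [load 110/120]
  30 → break 3  [load 95/120]
  40 → break 5 (new)  [load 40/120]
  30 → break 5  [load 70/120]
  65 → break 6 (new)  [load 65/120]
  95 → break 7 (new)  [load 95/120]
  15 → break 3  [load 110/120]
7 commercial breaks opened.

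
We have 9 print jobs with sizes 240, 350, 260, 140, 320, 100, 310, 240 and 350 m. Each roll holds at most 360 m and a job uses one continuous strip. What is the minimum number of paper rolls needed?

8

Total = 350 + 350 + 320 + 310 + 260 + 240 + 240 + 140 + 100 = 2310 m.
Lower bound: ⌈2310/360⌉ = 7 paper rolls.
A packing using 8 paper rolls:
  roll 1: 350 = 350
  roll 2: 350 = 350
  roll 3: 320 = 320
  roll 4: 310 = 310
  roll 5: 260 + 100 = 360
  roll 6: 240 = 240
  roll 7: 240 = 240
  roll 8: 140 = 140
No arrangement into 7 paper rolls stays within capacity, so 8 is optimal.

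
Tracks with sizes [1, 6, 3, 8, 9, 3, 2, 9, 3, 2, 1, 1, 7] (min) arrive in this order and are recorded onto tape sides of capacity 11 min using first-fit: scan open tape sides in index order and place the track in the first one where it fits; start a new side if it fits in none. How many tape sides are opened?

5

  1 → side 1 (new)  [load 1/11]
  6 → side 1  [load 7/11]
  3 → side 1  [load 10/11]
  8 → side 2 (new)  [load 8/11]
  9 → side 3 (new)  [load 9/11]
  3 → side 2  [load 11/11]
  2 → side 3  [load 11/11]
  9 → side 4 (new)  [load 9/11]
  3 → side 5 (new)  [load 3/11]
  2 → side 4  [load 11/11]
  1 → side 1  [load 11/11]
  1 → side 5  [load 4/11]
  7 → side 5  [load 11/11]
5 tape sides opened.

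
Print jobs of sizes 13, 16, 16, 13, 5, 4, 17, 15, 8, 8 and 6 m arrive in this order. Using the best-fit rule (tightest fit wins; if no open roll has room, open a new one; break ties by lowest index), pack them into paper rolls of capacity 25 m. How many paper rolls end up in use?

6

  13 → roll 1 (new)  [load 13/25]
  16 → roll 2 (new)  [load 16/25]
  16 → roll 3 (new)  [load 16/25]
  13 → roll 4 (new)  [load 13/25]
  5 → roll 2  [load 21/25]
  4 → roll 2  [load 25/25]
  17 → roll 5 (new)  [load 17/25]
  15 → roll 6 (new)  [load 15/25]
  8 → roll 5  [load 25/25]
  8 → roll 3  [load 24/25]
  6 → roll 6  [load 21/25]
6 paper rolls opened.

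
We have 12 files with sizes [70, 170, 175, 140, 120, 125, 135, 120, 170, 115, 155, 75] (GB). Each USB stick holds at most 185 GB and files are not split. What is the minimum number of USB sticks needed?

Total = 175 + 170 + 170 + 155 + 140 + 135 + 125 + 120 + 120 + 115 + 75 + 70 = 1570 GB.
Lower bound: ⌈1570/185⌉ = 9 USB sticks.
Also, 10 files each exceed 185/2 GB, and no two of those can share a USB stick, so at least 10 USB sticks are needed.
A packing using 11 USB sticks:
  USB stick 1: 175 = 175
  USB stick 2: 170 = 170
  USB stick 3: 170 = 170
  USB stick 4: 155 = 155
  USB stick 5: 140 = 140
  USB stick 6: 135 = 135
  USB stick 7: 125 = 125
  USB stick 8: 120 = 120
  USB stick 9: 120 = 120
  USB stick 10: 115 + 70 = 185
  USB stick 11: 75 = 75
No arrangement into 10 USB sticks stays within capacity, so 11 is optimal.

11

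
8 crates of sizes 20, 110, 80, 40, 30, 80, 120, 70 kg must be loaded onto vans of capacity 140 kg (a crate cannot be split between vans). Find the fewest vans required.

Total = 120 + 110 + 80 + 80 + 70 + 40 + 30 + 20 = 550 kg.
Lower bound: ⌈550/140⌉ = 4 vans.
A packing using 5 vans:
  van 1: 120 + 20 = 140
  van 2: 110 + 30 = 140
  van 3: 80 + 40 = 120
  van 4: 80 = 80
  van 5: 70 = 70
No arrangement into 4 vans stays within capacity, so 5 is optimal.

5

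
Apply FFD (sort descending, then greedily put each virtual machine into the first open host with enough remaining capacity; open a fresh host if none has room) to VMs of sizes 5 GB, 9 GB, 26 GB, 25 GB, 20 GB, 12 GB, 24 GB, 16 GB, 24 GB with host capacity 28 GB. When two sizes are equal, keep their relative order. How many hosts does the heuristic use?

Sorted descending: 26, 25, 24, 24, 20, 16, 12, 9, 5.
  26 → host 1 (new)  [load 26/28]
  25 → host 2 (new)  [load 25/28]
  24 → host 3 (new)  [load 24/28]
  24 → host 4 (new)  [load 24/28]
  20 → host 5 (new)  [load 20/28]
  16 → host 6 (new)  [load 16/28]
  12 → host 6  [load 28/28]
  9 → host 7 (new)  [load 9/28]
  5 → host 5  [load 25/28]
7 hosts opened.

7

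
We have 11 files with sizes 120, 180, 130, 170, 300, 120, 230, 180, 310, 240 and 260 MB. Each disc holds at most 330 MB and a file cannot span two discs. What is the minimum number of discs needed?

Total = 310 + 300 + 260 + 240 + 230 + 180 + 180 + 170 + 130 + 120 + 120 = 2240 MB.
Lower bound: ⌈2240/330⌉ = 7 discs.
Also, 8 files each exceed 165 MB, and no two of those can share a disc, so at least 8 discs are needed.
A packing using 8 discs:
  disc 1: 310 = 310
  disc 2: 300 = 300
  disc 3: 260 = 260
  disc 4: 240 = 240
  disc 5: 230 = 230
  disc 6: 180 + 130 = 310
  disc 7: 180 + 120 = 300
  disc 8: 170 + 120 = 290
This matches the lower bound, so 8 is optimal.

8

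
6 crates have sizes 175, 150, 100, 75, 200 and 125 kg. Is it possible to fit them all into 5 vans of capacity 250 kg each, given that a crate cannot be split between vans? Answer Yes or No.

A valid assignment using 4 vans:
  van 1: 200 = 200
  van 2: 175 + 75 = 250
  van 3: 150 + 100 = 250
  van 4: 125 = 125
That uses only 4 ≤ 5, so 5 vans are enough.

Yes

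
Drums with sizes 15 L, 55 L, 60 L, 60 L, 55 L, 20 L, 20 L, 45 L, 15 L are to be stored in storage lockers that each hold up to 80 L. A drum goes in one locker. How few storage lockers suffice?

Total = 60 + 60 + 55 + 55 + 45 + 20 + 20 + 15 + 15 = 345 L.
Lower bound: ⌈345/80⌉ = 5 storage lockers.
A packing using 5 storage lockers:
  locker 1: 60 + 20 = 80
  locker 2: 60 + 20 = 80
  locker 3: 55 + 15 = 70
  locker 4: 55 + 15 = 70
  locker 5: 45 = 45
This matches the lower bound, so 5 is optimal.

5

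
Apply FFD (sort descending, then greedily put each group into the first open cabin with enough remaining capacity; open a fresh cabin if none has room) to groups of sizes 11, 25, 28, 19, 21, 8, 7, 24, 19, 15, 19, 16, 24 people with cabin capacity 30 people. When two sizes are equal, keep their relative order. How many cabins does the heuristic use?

Sorted descending: 28, 25, 24, 24, 21, 19, 19, 19, 16, 15, 11, 8, 7.
  28 → cabin 1 (new)  [load 28/30]
  25 → cabin 2 (new)  [load 25/30]
  24 → cabin 3 (new)  [load 24/30]
  24 → cabin 4 (new)  [load 24/30]
  21 → cabin 5 (new)  [load 21/30]
  19 → cabin 6 (new)  [load 19/30]
  19 → cabin 7 (new)  [load 19/30]
  19 → cabin 8 (new)  [load 19/30]
  16 → cabin 9 (new)  [load 16/30]
  15 → cabin 10 (new)  [load 15/30]
  11 → cabin 6  [load 30/30]
  8 → cabin 5  [load 29/30]
  7 → cabin 7  [load 26/30]
10 cabins opened.

10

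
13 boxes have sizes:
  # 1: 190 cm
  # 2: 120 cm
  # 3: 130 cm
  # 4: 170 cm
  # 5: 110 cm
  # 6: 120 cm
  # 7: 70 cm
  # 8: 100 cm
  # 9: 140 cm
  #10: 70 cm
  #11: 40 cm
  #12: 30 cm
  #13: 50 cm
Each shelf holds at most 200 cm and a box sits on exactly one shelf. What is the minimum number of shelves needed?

Total = 190 + 170 + 140 + 130 + 120 + 120 + 110 + 100 + 70 + 70 + 50 + 40 + 30 = 1340 cm.
Lower bound: ⌈1340/200⌉ = 7 shelves.
A packing using 8 shelves:
  shelf 1: 190 = 190
  shelf 2: 170 + 30 = 200
  shelf 3: 140 + 50 = 190
  shelf 4: 130 + 70 = 200
  shelf 5: 120 + 70 = 190
  shelf 6: 120 + 40 = 160
  shelf 7: 110 = 110
  shelf 8: 100 = 100
No arrangement into 7 shelves stays within capacity, so 8 is optimal.

8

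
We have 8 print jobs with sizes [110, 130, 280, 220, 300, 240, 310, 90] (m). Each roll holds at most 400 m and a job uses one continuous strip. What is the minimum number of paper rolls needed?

Total = 310 + 300 + 280 + 240 + 220 + 130 + 110 + 90 = 1680 m.
Lower bound: ⌈1680/400⌉ = 5 paper rolls.
A packing using 5 paper rolls:
  roll 1: 310 + 90 = 400
  roll 2: 300 = 300
  roll 3: 280 + 110 = 390
  roll 4: 240 + 130 = 370
  roll 5: 220 = 220
This matches the lower bound, so 5 is optimal.

5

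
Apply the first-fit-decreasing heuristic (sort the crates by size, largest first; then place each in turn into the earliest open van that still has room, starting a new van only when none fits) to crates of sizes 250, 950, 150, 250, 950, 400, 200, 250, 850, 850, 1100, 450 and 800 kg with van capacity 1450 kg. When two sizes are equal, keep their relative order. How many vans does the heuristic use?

Sorted descending: 1100, 950, 950, 850, 850, 800, 450, 400, 250, 250, 250, 200, 150.
  1100 → van 1 (new)  [load 1100/1450]
  950 → van 2 (new)  [load 950/1450]
  950 → van 3 (new)  [load 950/1450]
  850 → van 4 (new)  [load 850/1450]
  850 → van 5 (new)  [load 850/1450]
  800 → van 6 (new)  [load 800/1450]
  450 → van 2  [load 1400/1450]
  400 → van 3  [load 1350/1450]
  250 → van 1  [load 1350/1450]
  250 → van 4  [load 1100/1450]
  250 → van 4  [load 1350/1450]
  200 → van 5  [load 1050/1450]
  150 → van 5  [load 1200/1450]
6 vans opened.

6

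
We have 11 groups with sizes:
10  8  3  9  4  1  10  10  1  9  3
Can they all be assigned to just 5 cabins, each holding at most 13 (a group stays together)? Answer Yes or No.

Total = 68; ⌈68/13⌉ = 6.
At least 6 cabins are required, but only 5 are allowed.

No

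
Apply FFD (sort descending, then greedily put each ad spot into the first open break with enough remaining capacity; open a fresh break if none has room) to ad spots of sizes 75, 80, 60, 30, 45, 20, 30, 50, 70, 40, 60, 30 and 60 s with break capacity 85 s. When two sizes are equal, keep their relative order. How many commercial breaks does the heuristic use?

9

Sorted descending: 80, 75, 70, 60, 60, 60, 50, 45, 40, 30, 30, 30, 20.
  80 → break 1 (new)  [load 80/85]
  75 → break 2 (new)  [load 75/85]
  70 → break 3 (new)  [load 70/85]
  60 → break 4 (new)  [load 60/85]
  60 → break 5 (new)  [load 60/85]
  60 → break 6 (new)  [load 60/85]
  50 → break 7 (new)  [load 50/85]
  45 → break 8 (new)  [load 45/85]
  40 → break 8  [load 85/85]
  30 → break 7  [load 80/85]
  30 → break 9 (new)  [load 30/85]
  30 → break 9  [load 60/85]
  20 → break 4  [load 80/85]
9 commercial breaks opened.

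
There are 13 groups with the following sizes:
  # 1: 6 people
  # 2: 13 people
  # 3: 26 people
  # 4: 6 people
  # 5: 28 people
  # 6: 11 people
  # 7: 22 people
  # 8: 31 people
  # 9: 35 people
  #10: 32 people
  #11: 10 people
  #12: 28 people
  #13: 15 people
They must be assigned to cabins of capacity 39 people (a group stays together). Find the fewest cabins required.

7

Total = 35 + 32 + 31 + 28 + 28 + 26 + 22 + 15 + 13 + 11 + 10 + 6 + 6 = 263 people.
Lower bound: ⌈263/39⌉ = 7 cabins.
A packing using 7 cabins:
  cabin 1: 35 = 35
  cabin 2: 32 + 6 = 38
  cabin 3: 31 + 6 = 37
  cabin 4: 28 + 11 = 39
  cabin 5: 28 + 10 = 38
  cabin 6: 26 + 13 = 39
  cabin 7: 22 + 15 = 37
This matches the lower bound, so 7 is optimal.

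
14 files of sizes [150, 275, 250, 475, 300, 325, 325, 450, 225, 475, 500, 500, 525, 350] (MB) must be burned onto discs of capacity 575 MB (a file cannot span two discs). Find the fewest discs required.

10

Total = 525 + 500 + 500 + 475 + 475 + 450 + 350 + 325 + 325 + 300 + 275 + 250 + 225 + 150 = 5125 MB.
Lower bound: ⌈5125/575⌉ = 9 discs.
Also, 10 files each exceed 575/2 MB, and no two of those can share a disc, so at least 10 discs are needed.
A packing using 10 discs:
  disc 1: 525 = 525
  disc 2: 500 = 500
  disc 3: 500 = 500
  disc 4: 475 = 475
  disc 5: 475 = 475
  disc 6: 450 = 450
  disc 7: 350 + 225 = 575
  disc 8: 325 + 250 = 575
  disc 9: 325 + 150 = 475
  disc 10: 300 + 275 = 575
This matches the lower bound, so 10 is optimal.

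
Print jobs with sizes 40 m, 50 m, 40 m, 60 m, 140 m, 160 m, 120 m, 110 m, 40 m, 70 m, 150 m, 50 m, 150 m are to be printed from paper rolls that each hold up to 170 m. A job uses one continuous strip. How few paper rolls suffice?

8

Total = 160 + 150 + 150 + 140 + 120 + 110 + 70 + 60 + 50 + 50 + 40 + 40 + 40 = 1180 m.
Lower bound: ⌈1180/170⌉ = 7 paper rolls.
A packing using 8 paper rolls:
  roll 1: 160 = 160
  roll 2: 150 = 150
  roll 3: 150 = 150
  roll 4: 140 = 140
  roll 5: 120 + 50 = 170
  roll 6: 110 + 60 = 170
  roll 7: 70 + 50 + 40 = 160
  roll 8: 40 + 40 = 80
No arrangement into 7 paper rolls stays within capacity, so 8 is optimal.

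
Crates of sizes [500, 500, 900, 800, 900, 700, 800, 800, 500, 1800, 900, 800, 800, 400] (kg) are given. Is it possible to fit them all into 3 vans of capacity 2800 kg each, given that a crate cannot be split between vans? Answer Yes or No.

No

Total = 11100 kg; ⌈11100/2800⌉ = 4.
At least 4 vans are required, but only 3 are allowed.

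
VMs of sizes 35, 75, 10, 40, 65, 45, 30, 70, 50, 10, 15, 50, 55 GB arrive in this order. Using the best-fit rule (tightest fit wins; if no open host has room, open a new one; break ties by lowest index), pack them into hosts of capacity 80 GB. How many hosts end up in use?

  35 → host 1 (new)  [load 35/80]
  75 → host 2 (new)  [load 75/80]
  10 → host 1  [load 45/80]
  40 → host 3 (new)  [load 40/80]
  65 → host 4 (new)  [load 65/80]
  45 → host 5 (new)  [load 45/80]
  30 → host 1  [load 75/80]
  70 → host 6 (new)  [load 70/80]
  50 → host 7 (new)  [load 50/80]
  10 → host 6  [load 80/80]
  15 → host 4  [load 80/80]
  50 → host 8 (new)  [load 50/80]
  55 → host 9 (new)  [load 55/80]
9 hosts opened.

9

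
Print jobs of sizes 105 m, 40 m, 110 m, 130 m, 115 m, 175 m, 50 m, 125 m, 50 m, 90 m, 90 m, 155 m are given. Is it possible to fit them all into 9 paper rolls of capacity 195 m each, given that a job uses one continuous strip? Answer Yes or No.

A valid assignment using 8 paper rolls:
  roll 1: 175 = 175
  roll 2: 155 + 40 = 195
  roll 3: 130 + 50 = 180
  roll 4: 125 + 50 = 175
  roll 5: 115 = 115
  roll 6: 110 = 110
  roll 7: 105 + 90 = 195
  roll 8: 90 = 90
That uses only 8 ≤ 9, so 9 paper rolls are enough.

Yes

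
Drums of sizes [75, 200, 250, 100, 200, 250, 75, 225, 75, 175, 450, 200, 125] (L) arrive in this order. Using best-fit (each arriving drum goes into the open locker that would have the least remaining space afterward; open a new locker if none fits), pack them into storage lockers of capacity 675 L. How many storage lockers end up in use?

  75 → locker 1 (new)  [load 75/675]
  200 → locker 1  [load 275/675]
  250 → locker 1  [load 525/675]
  100 → locker 1  [load 625/675]
  200 → locker 2 (new)  [load 200/675]
  250 → locker 2  [load 450/675]
  75 → locker 2  [load 525/675]
  225 → locker 3 (new)  [load 225/675]
  75 → locker 2  [load 600/675]
  175 → locker 3  [load 400/675]
  450 → locker 4 (new)  [load 450/675]
  200 → locker 4  [load 650/675]
  125 → locker 3  [load 525/675]
4 storage lockers opened.

4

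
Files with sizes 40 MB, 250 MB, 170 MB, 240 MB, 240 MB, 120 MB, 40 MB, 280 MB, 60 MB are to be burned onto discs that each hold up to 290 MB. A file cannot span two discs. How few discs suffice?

Total = 280 + 250 + 240 + 240 + 170 + 120 + 60 + 40 + 40 = 1440 MB.
Lower bound: ⌈1440/290⌉ = 5 discs.
A packing using 6 discs:
  disc 1: 280 = 280
  disc 2: 250 + 40 = 290
  disc 3: 240 + 40 = 280
  disc 4: 240 = 240
  disc 5: 170 + 120 = 290
  disc 6: 60 = 60
No arrangement into 5 discs stays within capacity, so 6 is optimal.

6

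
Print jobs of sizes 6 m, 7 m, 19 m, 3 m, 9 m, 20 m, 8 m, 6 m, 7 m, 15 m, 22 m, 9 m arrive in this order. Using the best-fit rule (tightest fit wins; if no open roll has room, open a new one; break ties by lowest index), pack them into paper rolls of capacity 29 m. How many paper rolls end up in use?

  6 → roll 1 (new)  [load 6/29]
  7 → roll 1  [load 13/29]
  19 → roll 2 (new)  [load 19/29]
  3 → roll 2  [load 22/29]
  9 → roll 1  [load 22/29]
  20 → roll 3 (new)  [load 20/29]
  8 → roll 3  [load 28/29]
  6 → roll 1  [load 28/29]
  7 → roll 2  [load 29/29]
  15 → roll 4 (new)  [load 15/29]
  22 → roll 5 (new)  [load 22/29]
  9 → roll 4  [load 24/29]
5 paper rolls opened.

5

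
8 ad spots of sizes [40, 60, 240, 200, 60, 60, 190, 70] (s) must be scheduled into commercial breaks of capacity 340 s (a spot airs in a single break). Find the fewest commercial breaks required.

Total = 240 + 200 + 190 + 70 + 60 + 60 + 60 + 40 = 920 s.
Lower bound: ⌈920/340⌉ = 3 commercial breaks.
A packing using 3 commercial breaks:
  break 1: 240 + 70 = 310
  break 2: 200 + 60 + 60 = 320
  break 3: 190 + 60 + 40 = 290
This matches the lower bound, so 3 is optimal.

3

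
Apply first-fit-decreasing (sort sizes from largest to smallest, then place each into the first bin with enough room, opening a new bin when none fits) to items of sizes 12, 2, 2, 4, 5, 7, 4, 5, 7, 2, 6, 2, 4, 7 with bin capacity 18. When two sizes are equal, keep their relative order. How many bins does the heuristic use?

Sorted descending: 12, 7, 7, 7, 6, 5, 5, 4, 4, 4, 2, 2, 2, 2.
  12 → bin 1 (new)  [load 12/18]
  7 → bin 2 (new)  [load 7/18]
  7 → bin 2  [load 14/18]
  7 → bin 3 (new)  [load 7/18]
  6 → bin 1  [load 18/18]
  5 → bin 3  [load 12/18]
  5 → bin 3  [load 17/18]
  4 → bin 2  [load 18/18]
  4 → bin 4 (new)  [load 4/18]
  4 → bin 4  [load 8/18]
  2 → bin 4  [load 10/18]
  2 → bin 4  [load 12/18]
  2 → bin 4  [load 14/18]
  2 → bin 4  [load 16/18]
4 bins opened.

4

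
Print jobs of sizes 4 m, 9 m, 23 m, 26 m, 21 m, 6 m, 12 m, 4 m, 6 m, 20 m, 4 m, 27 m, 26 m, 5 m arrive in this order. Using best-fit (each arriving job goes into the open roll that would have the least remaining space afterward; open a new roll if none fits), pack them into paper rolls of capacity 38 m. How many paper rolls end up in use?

  4 → roll 1 (new)  [load 4/38]
  9 → roll 1  [load 13/38]
  23 → roll 1  [load 36/38]
  26 → roll 2 (new)  [load 26/38]
  21 → roll 3 (new)  [load 21/38]
  6 → roll 2  [load 32/38]
  12 → roll 3  [load 33/38]
  4 → roll 3  [load 37/38]
  6 → roll 2  [load 38/38]
  20 → roll 4 (new)  [load 20/38]
  4 → roll 4  [load 24/38]
  27 → roll 5 (new)  [load 27/38]
  26 → roll 6 (new)  [load 26/38]
  5 → roll 5  [load 32/38]
6 paper rolls opened.

6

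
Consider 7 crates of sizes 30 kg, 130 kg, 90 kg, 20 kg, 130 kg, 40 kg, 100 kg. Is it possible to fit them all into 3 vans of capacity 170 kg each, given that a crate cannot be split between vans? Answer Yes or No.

Total = 540 kg; ⌈540/170⌉ = 4.
At least 4 vans are required, but only 3 are allowed.

No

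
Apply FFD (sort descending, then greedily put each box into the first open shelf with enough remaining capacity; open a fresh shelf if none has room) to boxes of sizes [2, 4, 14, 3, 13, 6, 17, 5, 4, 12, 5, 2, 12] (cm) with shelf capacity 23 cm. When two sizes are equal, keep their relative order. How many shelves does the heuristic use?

Sorted descending: 17, 14, 13, 12, 12, 6, 5, 5, 4, 4, 3, 2, 2.
  17 → shelf 1 (new)  [load 17/23]
  14 → shelf 2 (new)  [load 14/23]
  13 → shelf 3 (new)  [load 13/23]
  12 → shelf 4 (new)  [load 12/23]
  12 → shelf 5 (new)  [load 12/23]
  6 → shelf 1  [load 23/23]
  5 → shelf 2  [load 19/23]
  5 → shelf 3  [load 18/23]
  4 → shelf 2  [load 23/23]
  4 → shelf 3  [load 22/23]
  3 → shelf 4  [load 15/23]
  2 → shelf 4  [load 17/23]
  2 → shelf 4  [load 19/23]
5 shelves opened.

5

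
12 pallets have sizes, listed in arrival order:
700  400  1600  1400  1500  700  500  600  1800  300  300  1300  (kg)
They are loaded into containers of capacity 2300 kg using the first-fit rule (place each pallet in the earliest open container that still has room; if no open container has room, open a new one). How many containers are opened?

  700 → container 1 (new)  [load 700/2300]
  400 → container 1  [load 1100/2300]
  1600 → container 2 (new)  [load 1600/2300]
  1400 → container 3 (new)  [load 1400/2300]
  1500 → container 4 (new)  [load 1500/2300]
  700 → container 1  [load 1800/2300]
  500 → container 1  [load 2300/2300]
  600 → container 2  [load 2200/2300]
  1800 → container 5 (new)  [load 1800/2300]
  300 → container 3  [load 1700/2300]
  300 → container 3  [load 2000/2300]
  1300 → container 6 (new)  [load 1300/2300]
6 containers opened.

6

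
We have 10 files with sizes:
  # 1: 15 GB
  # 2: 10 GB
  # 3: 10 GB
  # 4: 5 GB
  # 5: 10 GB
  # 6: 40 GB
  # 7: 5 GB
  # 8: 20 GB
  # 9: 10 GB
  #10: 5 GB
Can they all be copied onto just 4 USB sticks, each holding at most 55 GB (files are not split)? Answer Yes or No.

Yes

A valid assignment using 3 USB sticks:
  USB stick 1: 40 + 15 = 55
  USB stick 2: 20 + 10 + 10 + 10 + 5 = 55
  USB stick 3: 10 + 5 + 5 = 20
That uses only 3 ≤ 4, so 4 USB sticks are enough.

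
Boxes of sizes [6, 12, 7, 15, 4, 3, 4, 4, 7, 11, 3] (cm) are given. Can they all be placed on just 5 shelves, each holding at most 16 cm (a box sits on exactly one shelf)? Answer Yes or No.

Yes

A valid assignment using 5 shelves:
  shelf 1: 15 = 15
  shelf 2: 12 + 4 = 16
  shelf 3: 11 + 4 = 15
  shelf 4: 7 + 7 = 14
  shelf 5: 6 + 4 + 3 + 3 = 16
Every load is within 16 cm, so 5 shelves suffice.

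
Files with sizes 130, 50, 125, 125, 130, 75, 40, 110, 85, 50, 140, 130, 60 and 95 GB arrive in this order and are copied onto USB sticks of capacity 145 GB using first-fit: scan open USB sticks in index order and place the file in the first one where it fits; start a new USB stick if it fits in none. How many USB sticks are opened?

  130 → USB stick 1 (new)  [load 130/145]
  50 → USB stick 2 (new)  [load 50/145]
  125 → USB stick 3 (new)  [load 125/145]
  125 → USB stick 4 (new)  [load 125/145]
  130 → USB stick 5 (new)  [load 130/145]
  75 → USB stick 2  [load 125/145]
  40 → USB stick 6 (new)  [load 40/145]
  110 → USB stick 7 (new)  [load 110/145]
  85 → USB stick 6  [load 125/145]
  50 → USB stick 8 (new)  [load 50/145]
  140 → USB stick 9 (new)  [load 140/145]
  130 → USB stick 10 (new)  [load 130/145]
  60 → USB stick 8  [load 110/145]
  95 → USB stick 11 (new)  [load 95/145]
11 USB sticks opened.

11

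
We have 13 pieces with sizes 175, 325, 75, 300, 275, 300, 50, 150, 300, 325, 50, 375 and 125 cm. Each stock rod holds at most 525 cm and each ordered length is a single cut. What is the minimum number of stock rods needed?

7

Total = 375 + 325 + 325 + 300 + 300 + 300 + 275 + 175 + 150 + 125 + 75 + 50 + 50 = 2825 cm.
Lower bound: ⌈2825/525⌉ = 6 stock rods.
Also, 7 pieces each exceed 525/2 cm, and no two of those can share a stock rod, so at least 7 stock rods are needed.
A packing using 7 stock rods:
  stock rod 1: 375 + 150 = 525
  stock rod 2: 325 + 175 = 500
  stock rod 3: 325 + 125 + 75 = 525
  stock rod 4: 300 + 50 + 50 = 400
  stock rod 5: 300 = 300
  stock rod 6: 300 = 300
  stock rod 7: 275 = 275
This matches the lower bound, so 7 is optimal.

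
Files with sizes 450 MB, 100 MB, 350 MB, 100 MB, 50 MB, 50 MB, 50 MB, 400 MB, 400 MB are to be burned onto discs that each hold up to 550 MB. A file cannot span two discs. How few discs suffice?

Total = 450 + 400 + 400 + 350 + 100 + 100 + 50 + 50 + 50 = 1950 MB.
Lower bound: ⌈1950/550⌉ = 4 discs.
A packing using 4 discs:
  disc 1: 450 + 100 = 550
  disc 2: 400 + 100 + 50 = 550
  disc 3: 400 + 50 + 50 = 500
  disc 4: 350 = 350
This matches the lower bound, so 4 is optimal.

4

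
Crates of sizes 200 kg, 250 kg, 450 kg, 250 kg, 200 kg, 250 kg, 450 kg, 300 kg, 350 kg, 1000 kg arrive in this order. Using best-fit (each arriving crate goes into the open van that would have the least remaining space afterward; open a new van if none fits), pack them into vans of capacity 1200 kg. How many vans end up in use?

4

  200 → van 1 (new)  [load 200/1200]
  250 → van 1  [load 450/1200]
  450 → van 1  [load 900/1200]
  250 → van 1  [load 1150/1200]
  200 → van 2 (new)  [load 200/1200]
  250 → van 2  [load 450/1200]
  450 → van 2  [load 900/1200]
  300 → van 2  [load 1200/1200]
  350 → van 3 (new)  [load 350/1200]
  1000 → van 4 (new)  [load 1000/1200]
4 vans opened.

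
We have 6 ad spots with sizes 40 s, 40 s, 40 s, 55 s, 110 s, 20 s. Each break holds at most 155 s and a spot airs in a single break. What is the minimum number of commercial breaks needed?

Total = 110 + 55 + 40 + 40 + 40 + 20 = 305 s.
Lower bound: ⌈305/155⌉ = 2 commercial breaks.
A packing using 2 commercial breaks:
  break 1: 110 + 40 = 150
  break 2: 55 + 40 + 40 + 20 = 155
This matches the lower bound, so 2 is optimal.

2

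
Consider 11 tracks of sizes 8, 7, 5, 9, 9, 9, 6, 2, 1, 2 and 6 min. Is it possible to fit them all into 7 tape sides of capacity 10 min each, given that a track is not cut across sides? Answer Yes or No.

Total = 64 min; ⌈64/10⌉ = 7.
The bound of 7 does not rule out 7, but exhaustive search shows no assignment into 7 tape sides of capacity 10 min exists — the minimum is 8.

No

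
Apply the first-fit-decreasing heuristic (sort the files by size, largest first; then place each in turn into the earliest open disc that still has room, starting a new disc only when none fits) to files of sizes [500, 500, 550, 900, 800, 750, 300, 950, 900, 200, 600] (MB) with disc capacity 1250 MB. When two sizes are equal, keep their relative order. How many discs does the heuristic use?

Sorted descending: 950, 900, 900, 800, 750, 600, 550, 500, 500, 300, 200.
  950 → disc 1 (new)  [load 950/1250]
  900 → disc 2 (new)  [load 900/1250]
  900 → disc 3 (new)  [load 900/1250]
  800 → disc 4 (new)  [load 800/1250]
  750 → disc 5 (new)  [load 750/1250]
  600 → disc 6 (new)  [load 600/1250]
  550 → disc 6  [load 1150/1250]
  500 → disc 5  [load 1250/1250]
  500 → disc 7 (new)  [load 500/1250]
  300 → disc 1  [load 1250/1250]
  200 → disc 2  [load 1100/1250]
7 discs opened.

7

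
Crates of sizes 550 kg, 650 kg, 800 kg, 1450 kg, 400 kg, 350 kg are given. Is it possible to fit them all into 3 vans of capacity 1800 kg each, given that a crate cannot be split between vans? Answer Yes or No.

A valid assignment using 3 vans:
  van 1: 1450 + 350 = 1800
  van 2: 800 + 650 = 1450
  van 3: 550 + 400 = 950
Every load is within 1800 kg, so 3 vans suffice.

Yes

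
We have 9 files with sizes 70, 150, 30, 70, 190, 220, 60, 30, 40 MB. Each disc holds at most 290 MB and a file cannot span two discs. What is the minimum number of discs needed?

Total = 220 + 190 + 150 + 70 + 70 + 60 + 40 + 30 + 30 = 860 MB.
Lower bound: ⌈860/290⌉ = 3 discs.
A packing using 3 discs:
  disc 1: 220 + 70 = 290
  disc 2: 190 + 70 + 30 = 290
  disc 3: 150 + 60 + 40 + 30 = 280
This matches the lower bound, so 3 is optimal.

3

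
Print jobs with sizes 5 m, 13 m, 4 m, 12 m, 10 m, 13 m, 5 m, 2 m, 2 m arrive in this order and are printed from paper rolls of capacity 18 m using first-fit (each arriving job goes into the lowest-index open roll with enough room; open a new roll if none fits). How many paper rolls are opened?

  5 → roll 1 (new)  [load 5/18]
  13 → roll 1  [load 18/18]
  4 → roll 2 (new)  [load 4/18]
  12 → roll 2  [load 16/18]
  10 → roll 3 (new)  [load 10/18]
  13 → roll 4 (new)  [load 13/18]
  5 → roll 3  [load 15/18]
  2 → roll 2  [load 18/18]
  2 → roll 3  [load 17/18]
4 paper rolls opened.

4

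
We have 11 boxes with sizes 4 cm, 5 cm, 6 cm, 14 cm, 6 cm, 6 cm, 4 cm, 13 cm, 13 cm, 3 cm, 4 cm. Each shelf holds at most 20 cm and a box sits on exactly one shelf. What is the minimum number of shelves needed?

Total = 14 + 13 + 13 + 6 + 6 + 6 + 5 + 4 + 4 + 4 + 3 = 78 cm.
Lower bound: ⌈78/20⌉ = 4 shelves.
A packing using 4 shelves:
  shelf 1: 14 + 6 = 20
  shelf 2: 13 + 6 = 19
  shelf 3: 13 + 6 = 19
  shelf 4: 5 + 4 + 4 + 4 + 3 = 20
This matches the lower bound, so 4 is optimal.

4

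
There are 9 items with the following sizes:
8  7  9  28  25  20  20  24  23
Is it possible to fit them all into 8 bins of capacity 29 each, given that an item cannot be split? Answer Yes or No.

Yes

A valid assignment using 7 bins:
  bin 1: 28 = 28
  bin 2: 25 = 25
  bin 3: 24 = 24
  bin 4: 23 = 23
  bin 5: 20 + 9 = 29
  bin 6: 20 + 8 = 28
  bin 7: 7 = 7
That uses only 7 ≤ 8, so 8 bins are enough.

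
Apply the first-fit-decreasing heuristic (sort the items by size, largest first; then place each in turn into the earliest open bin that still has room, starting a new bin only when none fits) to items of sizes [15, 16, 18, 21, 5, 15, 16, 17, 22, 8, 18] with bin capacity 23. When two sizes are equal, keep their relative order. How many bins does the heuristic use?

9

Sorted descending: 22, 21, 18, 18, 17, 16, 16, 15, 15, 8, 5.
  22 → bin 1 (new)  [load 22/23]
  21 → bin 2 (new)  [load 21/23]
  18 → bin 3 (new)  [load 18/23]
  18 → bin 4 (new)  [load 18/23]
  17 → bin 5 (new)  [load 17/23]
  16 → bin 6 (new)  [load 16/23]
  16 → bin 7 (new)  [load 16/23]
  15 → bin 8 (new)  [load 15/23]
  15 → bin 9 (new)  [load 15/23]
  8 → bin 8  [load 23/23]
  5 → bin 3  [load 23/23]
9 bins opened.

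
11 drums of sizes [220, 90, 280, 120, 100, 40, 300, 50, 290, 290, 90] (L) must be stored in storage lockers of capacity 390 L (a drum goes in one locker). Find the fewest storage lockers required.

Total = 300 + 290 + 290 + 280 + 220 + 120 + 100 + 90 + 90 + 50 + 40 = 1870 L.
Lower bound: ⌈1870/390⌉ = 5 storage lockers.
A packing using 5 storage lockers:
  locker 1: 300 + 90 = 390
  locker 2: 290 + 100 = 390
  locker 3: 290 + 90 = 380
  locker 4: 280 + 50 + 40 = 370
  locker 5: 220 + 120 = 340
This matches the lower bound, so 5 is optimal.

5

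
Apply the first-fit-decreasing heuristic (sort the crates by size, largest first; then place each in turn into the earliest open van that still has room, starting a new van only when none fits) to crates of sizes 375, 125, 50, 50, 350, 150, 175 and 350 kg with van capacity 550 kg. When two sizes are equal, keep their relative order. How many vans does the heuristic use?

Sorted descending: 375, 350, 350, 175, 150, 125, 50, 50.
  375 → van 1 (new)  [load 375/550]
  350 → van 2 (new)  [load 350/550]
  350 → van 3 (new)  [load 350/550]
  175 → van 1  [load 550/550]
  150 → van 2  [load 500/550]
  125 → van 3  [load 475/550]
  50 → van 2  [load 550/550]
  50 → van 3  [load 525/550]
3 vans opened.

3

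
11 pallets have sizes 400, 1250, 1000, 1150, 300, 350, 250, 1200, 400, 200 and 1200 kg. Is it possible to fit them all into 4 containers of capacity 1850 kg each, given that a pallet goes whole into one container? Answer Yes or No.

No

Total = 7700 kg; ⌈7700/1850⌉ = 5.
At least 5 containers are required, but only 4 are allowed.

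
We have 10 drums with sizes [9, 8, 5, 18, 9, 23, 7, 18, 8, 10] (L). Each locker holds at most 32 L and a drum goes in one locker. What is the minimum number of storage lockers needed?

Total = 23 + 18 + 18 + 10 + 9 + 9 + 8 + 8 + 7 + 5 = 115 L.
Lower bound: ⌈115/32⌉ = 4 storage lockers.
A packing using 4 storage lockers:
  locker 1: 23 + 9 = 32
  locker 2: 18 + 10 = 28
  locker 3: 18 + 9 + 5 = 32
  locker 4: 8 + 8 + 7 = 23
This matches the lower bound, so 4 is optimal.

4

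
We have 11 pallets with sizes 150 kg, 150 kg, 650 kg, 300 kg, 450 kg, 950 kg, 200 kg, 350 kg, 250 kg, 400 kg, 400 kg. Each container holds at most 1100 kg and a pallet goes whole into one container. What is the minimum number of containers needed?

Total = 950 + 650 + 450 + 400 + 400 + 350 + 300 + 250 + 200 + 150 + 150 = 4250 kg.
Lower bound: ⌈4250/1100⌉ = 4 containers.
A packing using 4 containers:
  container 1: 950 + 150 = 1100
  container 2: 650 + 450 = 1100
  container 3: 400 + 400 + 300 = 1100
  container 4: 350 + 250 + 200 + 150 = 950
This matches the lower bound, so 4 is optimal.

4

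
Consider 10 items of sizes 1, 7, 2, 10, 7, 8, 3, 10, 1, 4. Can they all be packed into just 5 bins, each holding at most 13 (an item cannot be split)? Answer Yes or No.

Yes

A valid assignment using 5 bins:
  bin 1: 10 + 3 = 13
  bin 2: 10 + 2 + 1 = 13
  bin 3: 8 + 4 + 1 = 13
  bin 4: 7 = 7
  bin 5: 7 = 7
Every load is within 13, so 5 bins suffice.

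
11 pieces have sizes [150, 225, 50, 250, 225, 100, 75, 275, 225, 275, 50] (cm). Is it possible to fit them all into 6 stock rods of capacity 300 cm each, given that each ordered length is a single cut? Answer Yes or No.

No

Total = 1900 cm; ⌈1900/300⌉ = 7.
At least 7 stock rods are required, but only 6 are allowed.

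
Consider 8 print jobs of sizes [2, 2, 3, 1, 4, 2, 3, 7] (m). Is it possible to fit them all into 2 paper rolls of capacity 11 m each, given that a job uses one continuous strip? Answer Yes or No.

Total = 24 m; ⌈24/11⌉ = 3.
At least 3 paper rolls are required, but only 2 are allowed.

No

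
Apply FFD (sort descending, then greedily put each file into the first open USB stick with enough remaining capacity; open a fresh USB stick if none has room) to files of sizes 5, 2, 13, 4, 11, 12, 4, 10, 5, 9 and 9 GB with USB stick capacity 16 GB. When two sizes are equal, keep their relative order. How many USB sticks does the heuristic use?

6

Sorted descending: 13, 12, 11, 10, 9, 9, 5, 5, 4, 4, 2.
  13 → USB stick 1 (new)  [load 13/16]
  12 → USB stick 2 (new)  [load 12/16]
  11 → USB stick 3 (new)  [load 11/16]
  10 → USB stick 4 (new)  [load 10/16]
  9 → USB stick 5 (new)  [load 9/16]
  9 → USB stick 6 (new)  [load 9/16]
  5 → USB stick 3  [load 16/16]
  5 → USB stick 4  [load 15/16]
  4 → USB stick 2  [load 16/16]
  4 → USB stick 5  [load 13/16]
  2 → USB stick 1  [load 15/16]
6 USB sticks opened.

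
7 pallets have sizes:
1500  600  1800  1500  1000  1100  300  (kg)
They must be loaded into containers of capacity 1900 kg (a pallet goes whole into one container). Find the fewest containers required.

5

Total = 1800 + 1500 + 1500 + 1100 + 1000 + 600 + 300 = 7800 kg.
Lower bound: ⌈7800/1900⌉ = 5 containers.
A packing using 5 containers:
  container 1: 1800 = 1800
  container 2: 1500 + 300 = 1800
  container 3: 1500 = 1500
  container 4: 1100 + 600 = 1700
  container 5: 1000 = 1000
This matches the lower bound, so 5 is optimal.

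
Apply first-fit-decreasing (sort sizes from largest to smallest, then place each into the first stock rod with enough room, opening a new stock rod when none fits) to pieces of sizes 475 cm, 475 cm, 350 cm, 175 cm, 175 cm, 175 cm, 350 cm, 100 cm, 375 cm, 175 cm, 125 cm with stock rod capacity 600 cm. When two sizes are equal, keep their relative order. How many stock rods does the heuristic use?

6

Sorted descending: 475, 475, 375, 350, 350, 175, 175, 175, 175, 125, 100.
  475 → stock rod 1 (new)  [load 475/600]
  475 → stock rod 2 (new)  [load 475/600]
  375 → stock rod 3 (new)  [load 375/600]
  350 → stock rod 4 (new)  [load 350/600]
  350 → stock rod 5 (new)  [load 350/600]
  175 → stock rod 3  [load 550/600]
  175 → stock rod 4  [load 525/600]
  175 → stock rod 5  [load 525/600]
  175 → stock rod 6 (new)  [load 175/600]
  125 → stock rod 1  [load 600/600]
  100 → stock rod 2  [load 575/600]
6 stock rods opened.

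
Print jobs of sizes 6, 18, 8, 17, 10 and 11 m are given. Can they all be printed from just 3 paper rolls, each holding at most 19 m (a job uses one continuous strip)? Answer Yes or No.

Total = 70 m; ⌈70/19⌉ = 4.
At least 4 paper rolls are required, but only 3 are allowed.

No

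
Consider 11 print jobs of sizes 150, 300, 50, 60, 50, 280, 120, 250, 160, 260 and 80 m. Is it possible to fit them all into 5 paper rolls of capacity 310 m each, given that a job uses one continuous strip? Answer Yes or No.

No

Total = 1760 m; ⌈1760/310⌉ = 6.
At least 6 paper rolls are required, but only 5 are allowed.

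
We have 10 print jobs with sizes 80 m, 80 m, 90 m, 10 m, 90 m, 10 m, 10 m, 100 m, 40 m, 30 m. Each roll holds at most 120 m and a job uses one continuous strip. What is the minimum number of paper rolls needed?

Total = 100 + 90 + 90 + 80 + 80 + 40 + 30 + 10 + 10 + 10 = 540 m.
Lower bound: ⌈540/120⌉ = 5 paper rolls.
A packing using 5 paper rolls:
  roll 1: 100 + 10 + 10 = 120
  roll 2: 90 + 30 = 120
  roll 3: 90 + 10 = 100
  roll 4: 80 + 40 = 120
  roll 5: 80 = 80
This matches the lower bound, so 5 is optimal.

5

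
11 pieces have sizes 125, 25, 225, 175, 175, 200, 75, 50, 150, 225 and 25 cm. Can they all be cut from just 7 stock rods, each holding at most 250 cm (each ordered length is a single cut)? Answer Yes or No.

A valid assignment using 7 stock rods:
  stock rod 1: 225 + 25 = 250
  stock rod 2: 225 + 25 = 250
  stock rod 3: 200 + 50 = 250
  stock rod 4: 175 + 75 = 250
  stock rod 5: 175 = 175
  stock rod 6: 150 = 150
  stock rod 7: 125 = 125
Every load is within 250 cm, so 7 stock rods suffice.

Yes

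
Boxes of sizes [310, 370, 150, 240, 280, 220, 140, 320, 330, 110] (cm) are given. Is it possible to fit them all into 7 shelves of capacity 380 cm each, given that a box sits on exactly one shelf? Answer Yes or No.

Total = 2470 cm; ⌈2470/380⌉ = 7.
The bound of 7 does not rule out 7, but exhaustive search shows no assignment into 7 shelves of capacity 380 cm exists — the minimum is 8.

No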